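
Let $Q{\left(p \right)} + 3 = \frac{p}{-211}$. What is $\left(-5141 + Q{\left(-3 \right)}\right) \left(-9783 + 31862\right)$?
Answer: $- \frac{23964127099}{211} \approx -1.1357 \cdot 10^{8}$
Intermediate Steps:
$Q{\left(p \right)} = -3 - \frac{p}{211}$ ($Q{\left(p \right)} = -3 + \frac{p}{-211} = -3 + p \left(- \frac{1}{211}\right) = -3 - \frac{p}{211}$)
$\left(-5141 + Q{\left(-3 \right)}\right) \left(-9783 + 31862\right) = \left(-5141 - \frac{630}{211}\right) \left(-9783 + 31862\right) = \left(-5141 + \left(-3 + \frac{3}{211}\right)\right) 22079 = \left(-5141 - \frac{630}{211}\right) 22079 = \left(- \frac{1085381}{211}\right) 22079 = - \frac{23964127099}{211}$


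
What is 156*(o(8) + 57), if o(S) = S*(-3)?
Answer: 5148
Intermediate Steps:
o(S) = -3*S
156*(o(8) + 57) = 156*(-3*8 + 57) = 156*(-24 + 57) = 156*33 = 5148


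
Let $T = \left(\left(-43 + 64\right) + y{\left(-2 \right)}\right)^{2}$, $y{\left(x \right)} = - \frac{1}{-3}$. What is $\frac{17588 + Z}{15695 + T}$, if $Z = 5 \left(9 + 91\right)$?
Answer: $\frac{162792}{145351} \approx 1.12$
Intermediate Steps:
$Z = 500$ ($Z = 5 \cdot 100 = 500$)
$y{\left(x \right)} = \frac{1}{3}$ ($y{\left(x \right)} = \left(-1\right) \left(- \frac{1}{3}\right) = \frac{1}{3}$)
$T = \frac{4096}{9}$ ($T = \left(\left(-43 + 64\right) + \frac{1}{3}\right)^{2} = \left(21 + \frac{1}{3}\right)^{2} = \left(\frac{64}{3}\right)^{2} = \frac{4096}{9} \approx 455.11$)
$\frac{17588 + Z}{15695 + T} = \frac{17588 + 500}{15695 + \frac{4096}{9}} = \frac{18088}{\frac{145351}{9}} = 18088 \cdot \frac{9}{145351} = \frac{162792}{145351}$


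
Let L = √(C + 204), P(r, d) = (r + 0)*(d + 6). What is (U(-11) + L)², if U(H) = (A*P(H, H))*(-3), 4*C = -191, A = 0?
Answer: 625/4 ≈ 156.25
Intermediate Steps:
C = -191/4 (C = (¼)*(-191) = -191/4 ≈ -47.750)
P(r, d) = r*(6 + d)
L = 25/2 (L = √(-191/4 + 204) = √(625/4) = 25/2 ≈ 12.500)
U(H) = 0 (U(H) = (0*(H*(6 + H)))*(-3) = 0*(-3) = 0)
(U(-11) + L)² = (0 + 25/2)² = (25/2)² = 625/4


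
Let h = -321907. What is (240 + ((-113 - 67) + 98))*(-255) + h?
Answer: -362197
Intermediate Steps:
(240 + ((-113 - 67) + 98))*(-255) + h = (240 + ((-113 - 67) + 98))*(-255) - 321907 = (240 + (-180 + 98))*(-255) - 321907 = (240 - 82)*(-255) - 321907 = 158*(-255) - 321907 = -40290 - 321907 = -362197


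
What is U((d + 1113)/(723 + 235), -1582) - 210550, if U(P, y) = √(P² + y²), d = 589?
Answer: -210550 + √574228221485/479 ≈ -2.0897e+5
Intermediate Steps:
U((d + 1113)/(723 + 235), -1582) - 210550 = √(((589 + 1113)/(723 + 235))² + (-1582)²) - 210550 = √((1702/958)² + 2502724) - 210550 = √((1702*(1/958))² + 2502724) - 210550 = √((851/479)² + 2502724) - 210550 = √(724201/229441 + 2502724) - 210550 = √(574228221485/229441) - 210550 = √574228221485/479 - 210550 = -210550 + √574228221485/479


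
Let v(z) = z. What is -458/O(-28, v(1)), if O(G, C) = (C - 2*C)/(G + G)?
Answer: -25648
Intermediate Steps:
O(G, C) = -C/(2*G) (O(G, C) = (-C)/((2*G)) = (-C)*(1/(2*G)) = -C/(2*G))
-458/O(-28, v(1)) = -458/((-½*1/(-28))) = -458/((-½*1*(-1/28))) = -458/1/56 = -458*56 = -25648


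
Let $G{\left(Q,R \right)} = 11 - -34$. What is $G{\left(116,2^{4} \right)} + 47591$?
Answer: $47636$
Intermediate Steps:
$G{\left(Q,R \right)} = 45$ ($G{\left(Q,R \right)} = 11 + 34 = 45$)
$G{\left(116,2^{4} \right)} + 47591 = 45 + 47591 = 47636$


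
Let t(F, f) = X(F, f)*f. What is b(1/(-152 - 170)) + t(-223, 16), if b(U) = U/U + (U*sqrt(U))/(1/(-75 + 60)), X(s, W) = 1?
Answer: 17 + 15*I*sqrt(322)/103684 ≈ 17.0 + 0.002596*I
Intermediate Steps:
t(F, f) = f (t(F, f) = 1*f = f)
b(U) = 1 - 15*U**(3/2) (b(U) = 1 + U**(3/2)/(1/(-15)) = 1 + U**(3/2)/(-1/15) = 1 + U**(3/2)*(-15) = 1 - 15*U**(3/2))
b(1/(-152 - 170)) + t(-223, 16) = (1 - 15*(-I*sqrt(322)/103684)) + 16 = (1 - (-15)*I*sqrt(322)/103684) + 16 = (1 + 15*I*sqrt(322)/103684) + 16 = 17 + 15*I*sqrt(322)/103684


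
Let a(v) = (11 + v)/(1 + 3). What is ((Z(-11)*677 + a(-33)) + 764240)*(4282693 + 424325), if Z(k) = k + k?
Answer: 3527159221629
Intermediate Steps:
a(v) = 11/4 + v/4 (a(v) = (11 + v)/4 = (11 + v)*(1/4) = 11/4 + v/4)
Z(k) = 2*k
((Z(-11)*677 + a(-33)) + 764240)*(4282693 + 424325) = (((2*(-11))*677 + (11/4 + (1/4)*(-33))) + 764240)*(4282693 + 424325) = ((-22*677 + (11/4 - 33/4)) + 764240)*4707018 = ((-14894 - 11/2) + 764240)*4707018 = (-29799/2 + 764240)*4707018 = (1498681/2)*4707018 = 3527159221629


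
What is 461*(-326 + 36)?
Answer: -133690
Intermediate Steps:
461*(-326 + 36) = 461*(-290) = -133690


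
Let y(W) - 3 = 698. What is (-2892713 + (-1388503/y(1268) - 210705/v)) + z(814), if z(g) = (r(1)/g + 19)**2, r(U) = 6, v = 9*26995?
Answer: -5443647122903372639/1880794813953 ≈ -2.8943e+6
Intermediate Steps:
v = 242955
y(W) = 701 (y(W) = 3 + 698 = 701)
z(g) = (19 + 6/g)**2 (z(g) = (6/g + 19)**2 = (19 + 6/g)**2)
(-2892713 + (-1388503/y(1268) - 210705/v)) + z(814) = (-2892713 + (-1388503/701 - 210705/242955)) + (6 + 19*814)**2/814**2 = (-2892713 + (-1388503*1/701 - 210705*1/242955)) + (6 + 15466)**2/662596 = (-2892713 + (-1388503/701 - 14047/16197)) + (1/662596)*15472**2 = (-2892713 - 22499430038/11354097) + (1/662596)*239382784 = -32866643425199/11354097 + 59845696/165649 = -5443647122903372639/1880794813953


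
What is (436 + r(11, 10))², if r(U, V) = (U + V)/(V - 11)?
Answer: 172225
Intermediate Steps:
r(U, V) = (U + V)/(-11 + V)
(436 + r(11, 10))² = (436 + (11 + 10)/(-11 + 10))² = (436 + 21/(-1))² = (436 - 1*21)² = (436 - 21)² = 415² = 172225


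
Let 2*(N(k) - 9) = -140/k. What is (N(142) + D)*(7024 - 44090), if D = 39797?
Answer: -104755595606/71 ≈ -1.4754e+9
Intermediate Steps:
N(k) = 9 - 70/k (N(k) = 9 + (-140/k)/2 = 9 - 70/k)
(N(142) + D)*(7024 - 44090) = ((9 - 70/142) + 39797)*(7024 - 44090) = ((9 - 70*1/142) + 39797)*(-37066) = ((9 - 35/71) + 39797)*(-37066) = (604/71 + 39797)*(-37066) = (2826191/71)*(-37066) = -104755595606/71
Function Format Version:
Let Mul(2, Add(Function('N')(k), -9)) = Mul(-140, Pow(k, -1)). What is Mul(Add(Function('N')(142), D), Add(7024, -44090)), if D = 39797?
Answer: Rational(-104755595606, 71) ≈ -1.4754e+9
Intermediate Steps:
Function('N')(k) = Add(9, Mul(-70, Pow(k, -1))) (Function('N')(k) = Add(9, Mul(Rational(1, 2), Mul(-140, Pow(k, -1)))) = Add(9, Mul(-70, Pow(k, -1))))
Mul(Add(Function('N')(142), D), Add(7024, -44090)) = Mul(Add(Add(9, Mul(-70, Pow(142, -1))), 39797), Add(7024, -44090)) = Mul(Add(Add(9, Mul(-70, Rational(1, 142))), 39797), -37066) = Mul(Add(Add(9, Rational(-35, 71)), 39797), -37066) = Mul(Add(Rational(604, 71), 39797), -37066) = Mul(Rational(2826191, 71), -37066) = Rational(-104755595606, 71)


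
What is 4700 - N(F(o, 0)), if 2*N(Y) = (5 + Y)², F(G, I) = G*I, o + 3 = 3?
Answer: 9375/2 ≈ 4687.5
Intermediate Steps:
o = 0 (o = -3 + 3 = 0)
N(Y) = (5 + Y)²/2
4700 - N(F(o, 0)) = 4700 - (5 + 0*0)²/2 = 4700 - (5 + 0)²/2 = 4700 - 5²/2 = 4700 - 25/2 = 9375/2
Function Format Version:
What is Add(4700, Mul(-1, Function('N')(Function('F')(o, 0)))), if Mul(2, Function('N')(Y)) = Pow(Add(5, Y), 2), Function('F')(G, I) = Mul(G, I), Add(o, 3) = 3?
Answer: Rational(9375, 2) ≈ 4687.5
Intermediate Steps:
o = 0 (o = Add(-3, 3) = 0)
Function('N')(Y) = Mul(Rational(1, 2), Pow(Add(5, Y), 2))
Add(4700, Mul(-1, Function('N')(Function('F')(o, 0)))) = Add(4700, Mul(-1, Mul(Rational(1, 2), Pow(Add(5, Mul(0, 0)), 2)))) = Add(4700, Mul(-1, Mul(Rational(1, 2), Pow(Add(5, 0), 2)))) = Add(4700, Mul(-1, Mul(Rational(1, 2), Pow(5, 2)))) = Add(4700, Mul(-1, Mul(Rational(1, 2), 25))) = Add(4700, Mul(-1, Rational(25, 2))) = Add(4700, Rational(-25, 2)) = Rational(9375, 2)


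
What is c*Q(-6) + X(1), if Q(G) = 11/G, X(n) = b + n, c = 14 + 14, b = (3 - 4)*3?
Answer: -160/3 ≈ -53.333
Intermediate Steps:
b = -3 (b = -1*3 = -3)
c = 28
X(n) = -3 + n
c*Q(-6) + X(1) = 28*(11/(-6)) + (-3 + 1) = 28*(11*(-1/6)) - 2 = 28*(-11/6) - 2 = -154/3 - 2 = -160/3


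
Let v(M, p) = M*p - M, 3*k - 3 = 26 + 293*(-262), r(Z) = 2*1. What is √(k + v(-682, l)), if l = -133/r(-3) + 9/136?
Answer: √23594963/34 ≈ 142.87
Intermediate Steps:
r(Z) = 2
k = -25579 (k = 1 + (26 + 293*(-262))/3 = 1 + (26 - 76766)/3 = 1 + (⅓)*(-76740) = 1 - 25580 = -25579)
l = -9035/136 (l = -133/2 + 9/136 = -9035/136 ≈ -66.434)
v(M, p) = -M + M*p
√(k + v(-682, l)) = √(-25579 - 682*(-1 - 9035/136)) = √(-25579 - 682*(-9171/136)) = √(-25579 + 3127311/68) = √(1387939/68) = √23594963/34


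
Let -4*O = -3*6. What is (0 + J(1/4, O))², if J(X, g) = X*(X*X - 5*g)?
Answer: 128881/4096 ≈ 31.465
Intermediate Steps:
O = 9/2 (O = -(-3)*6/4 = -¼*(-18) = 9/2 ≈ 4.5000)
J(X, g) = X*(X² - 5*g)
(0 + J(1/4, O))² = (0 + ((1/4)² - 5*9/2)/4)² = (0 + ((¼)² - 45/2)/4)² = (0 + (1/16 - 45/2)/4)² = (0 + (¼)*(-359/16))² = (0 - 359/64)² = (-359/64)² = 128881/4096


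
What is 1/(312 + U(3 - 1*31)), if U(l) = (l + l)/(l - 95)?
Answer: 123/38432 ≈ 0.0032005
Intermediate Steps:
U(l) = 2*l/(-95 + l) (U(l) = (2*l)/(-95 + l) = 2*l/(-95 + l))
1/(312 + U(3 - 1*31)) = 1/(312 + 2*(3 - 1*31)/(-95 + (3 - 1*31))) = 1/(312 + 2*(3 - 31)/(-95 + (3 - 31))) = 1/(312 + 2*(-28)/(-95 - 28)) = 1/(312 + 2*(-28)/(-123)) = 1/(312 + 2*(-28)*(-1/123)) = 1/(312 + 56/123) = 1/(38432/123) = 123/38432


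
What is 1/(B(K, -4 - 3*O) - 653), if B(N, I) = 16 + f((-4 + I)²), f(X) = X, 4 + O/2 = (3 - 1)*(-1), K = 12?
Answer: 1/147 ≈ 0.0068027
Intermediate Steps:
O = -12 (O = -8 + 2*((3 - 1)*(-1)) = -8 + 2*(2*(-1)) = -8 + 2*(-2) = -8 - 4 = -12)
B(N, I) = 16 + (-4 + I)²
1/(B(K, -4 - 3*O) - 653) = 1/((16 + (-4 + (-4 - 3*(-12)))²) - 653) = 1/((16 + (-4 + (-4 + 36))²) - 653) = 1/((16 + (-4 + 32)²) - 653) = 1/((16 + 28²) - 653) = 1/((16 + 784) - 653) = 1/(800 - 653) = 1/147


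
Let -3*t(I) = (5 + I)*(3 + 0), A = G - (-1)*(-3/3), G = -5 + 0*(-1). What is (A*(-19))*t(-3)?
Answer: -228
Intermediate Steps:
G = -5 (G = -5 + 0 = -5)
A = -6 (A = -5 - (-1)*(-3/3) = -5 - (-1)*(-3*⅓) = -5 - (-1)*(-1) = -5 - 1*1 = -5 - 1 = -6)
t(I) = -5 - I (t(I) = -(5 + I)*(3 + 0)/3 = -(5 + I)*3/3 = -(15 + 3*I)/3 = -5 - I)
(A*(-19))*t(-3) = (-6*(-19))*(-5 - 1*(-3)) = 114*(-5 + 3) = 114*(-2) = -228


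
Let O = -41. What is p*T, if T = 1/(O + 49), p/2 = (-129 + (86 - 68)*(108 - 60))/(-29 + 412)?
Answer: 735/1532 ≈ 0.47976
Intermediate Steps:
p = 1470/383 (p = 2*((-129 + (86 - 68)*(108 - 60))/(-29 + 412)) = 2*((-129 + 18*48)/383) = 2*((-129 + 864)*(1/383)) = 2*(735*(1/383)) = 2*(735/383) = 1470/383 ≈ 3.8381)
T = ⅛ (T = 1/(-41 + 49) = 1/8 = ⅛ ≈ 0.12500)
p*T = (1470/383)*(⅛) = 735/1532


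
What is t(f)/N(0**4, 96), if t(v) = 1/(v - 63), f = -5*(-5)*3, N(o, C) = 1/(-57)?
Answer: -19/4 ≈ -4.7500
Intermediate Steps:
N(o, C) = -1/57
f = 75 (f = 25*3 = 75)
t(v) = 1/(-63 + v)
t(f)/N(0**4, 96) = 1/((-63 + 75)*(-1/57)) = -57/12 = (1/12)*(-57) = -19/4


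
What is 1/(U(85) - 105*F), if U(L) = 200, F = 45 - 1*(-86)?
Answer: -1/13555 ≈ -7.3774e-5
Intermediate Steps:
F = 131 (F = 45 + 86 = 131)
1/(U(85) - 105*F) = 1/(200 - 105*131) = 1/(200 - 13755) = 1/(-13555) = -1/13555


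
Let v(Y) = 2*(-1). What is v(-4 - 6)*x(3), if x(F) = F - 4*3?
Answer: 18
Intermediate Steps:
x(F) = -12 + F (x(F) = F - 12 = -12 + F)
v(Y) = -2
v(-4 - 6)*x(3) = -2*(-12 + 3) = -2*(-9) = 18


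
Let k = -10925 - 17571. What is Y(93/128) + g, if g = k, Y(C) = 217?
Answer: -28279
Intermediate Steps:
k = -28496
g = -28496
Y(93/128) + g = 217 - 28496 = -28279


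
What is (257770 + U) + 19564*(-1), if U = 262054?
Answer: 500260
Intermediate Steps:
(257770 + U) + 19564*(-1) = (257770 + 262054) + 19564*(-1) = 519824 - 19564 = 500260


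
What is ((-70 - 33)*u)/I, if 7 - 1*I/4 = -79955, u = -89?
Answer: 9167/319848 ≈ 0.028660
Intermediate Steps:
I = 319848 (I = 28 - 4*(-79955) = 28 + 319820 = 319848)
((-70 - 33)*u)/I = ((-70 - 33)*(-89))/319848 = -103*(-89)*(1/319848) = 9167*(1/319848) = 9167/319848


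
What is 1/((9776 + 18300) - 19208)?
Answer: 1/8868 ≈ 0.00011277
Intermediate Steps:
1/((9776 + 18300) - 19208) = 1/(28076 - 19208) = 1/8868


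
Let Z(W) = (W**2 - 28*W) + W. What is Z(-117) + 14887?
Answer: 31735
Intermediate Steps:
Z(W) = W**2 - 27*W
Z(-117) + 14887 = -117*(-27 - 117) + 14887 = -117*(-144) + 14887 = 16848 + 14887 = 31735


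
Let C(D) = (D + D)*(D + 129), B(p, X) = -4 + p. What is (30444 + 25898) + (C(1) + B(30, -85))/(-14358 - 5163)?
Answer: 1099851896/19521 ≈ 56342.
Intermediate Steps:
C(D) = 2*D*(129 + D) (C(D) = (2*D)*(129 + D) = 2*D*(129 + D))
(30444 + 25898) + (C(1) + B(30, -85))/(-14358 - 5163) = (30444 + 25898) + (2*1*(129 + 1) + (-4 + 30))/(-14358 - 5163) = 56342 + (2*1*130 + 26)/(-19521) = 56342 + (260 + 26)*(-1/19521) = 56342 + 286*(-1/19521) = 56342 - 286/19521 = 1099851896/19521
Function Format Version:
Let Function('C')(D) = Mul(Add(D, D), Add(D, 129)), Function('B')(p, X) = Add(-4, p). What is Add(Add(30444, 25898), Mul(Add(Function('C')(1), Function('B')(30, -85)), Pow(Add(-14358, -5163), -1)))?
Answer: Rational(1099851896, 19521) ≈ 56342.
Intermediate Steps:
Function('C')(D) = Mul(2, D, Add(129, D)) (Function('C')(D) = Mul(Mul(2, D), Add(129, D)) = Mul(2, D, Add(129, D)))
Add(Add(30444, 25898), Mul(Add(Function('C')(1), Function('B')(30, -85)), Pow(Add(-14358, -5163), -1))) = Add(Add(30444, 25898), Mul(Add(Mul(2, 1, Add(129, 1)), Add(-4, 30)), Pow(Add(-14358, -5163), -1))) = Add(56342, Mul(Add(Mul(2, 1, 130), 26), Pow(-19521, -1))) = Add(56342, Mul(Add(260, 26), Rational(-1, 19521))) = Add(56342, Mul(286, Rational(-1, 19521))) = Add(56342, Rational(-286, 19521)) = Rational(1099851896, 19521)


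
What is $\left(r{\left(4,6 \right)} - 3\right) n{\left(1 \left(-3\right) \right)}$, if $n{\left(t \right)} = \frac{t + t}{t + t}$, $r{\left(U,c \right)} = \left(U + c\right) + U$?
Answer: $11$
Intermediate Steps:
$r{\left(U,c \right)} = c + 2 U$
$n{\left(t \right)} = 1$ ($n{\left(t \right)} = \frac{2 t}{2 t} = 2 t \frac{1}{2 t} = 1$)
$\left(r{\left(4,6 \right)} - 3\right) n{\left(1 \left(-3\right) \right)} = \left(\left(6 + 2 \cdot 4\right) - 3\right) 1 = \left(\left(6 + 8\right) - 3\right) 1 = \left(14 - 3\right) 1 = 11 \cdot 1 = 11$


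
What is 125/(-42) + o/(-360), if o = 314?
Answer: -4849/1260 ≈ -3.8484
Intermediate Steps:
125/(-42) + o/(-360) = 125/(-42) + 314/(-360) = 125*(-1/42) + 314*(-1/360) = -125/42 - 157/180 = -4849/1260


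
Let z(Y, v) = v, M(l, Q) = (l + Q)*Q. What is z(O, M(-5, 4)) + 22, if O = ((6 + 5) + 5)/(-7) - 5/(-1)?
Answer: 18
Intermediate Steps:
O = 19/7 (O = (11 + 5)*(-⅐) - 5*(-1) = 16*(-⅐) + 5 = -16/7 + 5 = 19/7 ≈ 2.7143)
M(l, Q) = Q*(Q + l) (M(l, Q) = (Q + l)*Q = Q*(Q + l))
z(O, M(-5, 4)) + 22 = 4*(4 - 5) + 22 = 4*(-1) + 22 = -4 + 22 = 18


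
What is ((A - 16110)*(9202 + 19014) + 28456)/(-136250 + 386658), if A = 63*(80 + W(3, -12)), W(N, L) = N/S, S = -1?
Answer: -39706936/31301 ≈ -1268.6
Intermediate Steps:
W(N, L) = -N (W(N, L) = N/(-1) = N*(-1) = -N)
A = 4851 (A = 63*(80 - 1*3) = 63*(80 - 3) = 63*77 = 4851)
((A - 16110)*(9202 + 19014) + 28456)/(-136250 + 386658) = ((4851 - 16110)*(9202 + 19014) + 28456)/(-136250 + 386658) = (-11259*28216 + 28456)/250408 = (-317683944 + 28456)*(1/250408) = -317655488*1/250408 = -39706936/31301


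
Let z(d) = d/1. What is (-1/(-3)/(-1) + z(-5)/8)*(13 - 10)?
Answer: -23/8 ≈ -2.8750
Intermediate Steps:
z(d) = d (z(d) = d*1 = d)
(-1/(-3)/(-1) + z(-5)/8)*(13 - 10) = (-1/(-3)/(-1) - 5/8)*(13 - 10) = (-1*(-1/3)*(-1) - 5*1/8)*3 = ((1/3)*(-1) - 5/8)*3 = (-1/3 - 5/8)*3 = -23/24*3 = -23/8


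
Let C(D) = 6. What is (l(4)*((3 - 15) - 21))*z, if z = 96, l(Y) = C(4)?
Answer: -19008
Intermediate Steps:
l(Y) = 6
(l(4)*((3 - 15) - 21))*z = (6*((3 - 15) - 21))*96 = (6*(-12 - 21))*96 = (6*(-33))*96 = -198*96 = -19008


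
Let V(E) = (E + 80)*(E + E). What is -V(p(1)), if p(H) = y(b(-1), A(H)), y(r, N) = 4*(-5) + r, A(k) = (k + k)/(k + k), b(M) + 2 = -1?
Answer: 2622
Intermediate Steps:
b(M) = -3 (b(M) = -2 - 1 = -3)
A(k) = 1 (A(k) = (2*k)/((2*k)) = (2*k)*(1/(2*k)) = 1)
y(r, N) = -20 + r
p(H) = -23 (p(H) = -20 - 3 = -23)
V(E) = 2*E*(80 + E) (V(E) = (80 + E)*(2*E) = 2*E*(80 + E))
-V(p(1)) = -2*(-23)*(80 - 23) = -2*(-23)*57 = -1*(-2622) = 2622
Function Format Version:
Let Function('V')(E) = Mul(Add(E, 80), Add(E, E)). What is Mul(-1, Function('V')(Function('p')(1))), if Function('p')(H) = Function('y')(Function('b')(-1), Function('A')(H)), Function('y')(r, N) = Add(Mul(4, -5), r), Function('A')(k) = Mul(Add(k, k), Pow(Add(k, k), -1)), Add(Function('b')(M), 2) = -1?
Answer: 2622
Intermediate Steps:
Function('b')(M) = -3 (Function('b')(M) = Add(-2, -1) = -3)
Function('A')(k) = 1 (Function('A')(k) = Mul(Mul(2, k), Pow(Mul(2, k), -1)) = Mul(Mul(2, k), Mul(Rational(1, 2), Pow(k, -1))) = 1)
Function('y')(r, N) = Add(-20, r)
Function('p')(H) = -23 (Function('p')(H) = Add(-20, -3) = -23)
Function('V')(E) = Mul(2, E, Add(80, E)) (Function('V')(E) = Mul(Add(80, E), Mul(2, E)) = Mul(2, E, Add(80, E)))
Mul(-1, Function('V')(Function('p')(1))) = Mul(-1, Mul(2, -23, Add(80, -23))) = Mul(-1, Mul(2, -23, 57)) = Mul(-1, -2622) = 2622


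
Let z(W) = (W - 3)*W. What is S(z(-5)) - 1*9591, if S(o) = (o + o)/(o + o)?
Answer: -9590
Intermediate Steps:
z(W) = W*(-3 + W) (z(W) = (-3 + W)*W = W*(-3 + W))
S(o) = 1 (S(o) = (2*o)/((2*o)) = (2*o)*(1/(2*o)) = 1)
S(z(-5)) - 1*9591 = 1 - 1*9591 = 1 - 9591 = -9590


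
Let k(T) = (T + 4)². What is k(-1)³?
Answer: 729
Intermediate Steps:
k(T) = (4 + T)²
k(-1)³ = ((4 - 1)²)³ = (3²)³ = 9³ = 729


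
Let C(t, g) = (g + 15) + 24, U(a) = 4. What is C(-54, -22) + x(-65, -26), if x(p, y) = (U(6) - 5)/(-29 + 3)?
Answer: 443/26 ≈ 17.038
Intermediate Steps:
C(t, g) = 39 + g (C(t, g) = (15 + g) + 24 = 39 + g)
x(p, y) = 1/26 (x(p, y) = (4 - 5)/(-29 + 3) = -1/(-26) = -1*(-1/26) = 1/26)
C(-54, -22) + x(-65, -26) = (39 - 22) + 1/26 = 17 + 1/26 = 443/26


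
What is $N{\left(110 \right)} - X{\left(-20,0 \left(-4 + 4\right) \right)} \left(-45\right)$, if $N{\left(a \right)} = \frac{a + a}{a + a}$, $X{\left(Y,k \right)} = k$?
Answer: $1$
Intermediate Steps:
$N{\left(a \right)} = 1$ ($N{\left(a \right)} = \frac{2 a}{2 a} = 2 a \frac{1}{2 a} = 1$)
$N{\left(110 \right)} - X{\left(-20,0 \left(-4 + 4\right) \right)} \left(-45\right) = 1 - 0 \left(-4 + 4\right) \left(-45\right) = 1 - 0 \cdot 0 \left(-45\right) = 1 - 0 \left(-45\right) = 1 - 0 = 1 + 0 = 1$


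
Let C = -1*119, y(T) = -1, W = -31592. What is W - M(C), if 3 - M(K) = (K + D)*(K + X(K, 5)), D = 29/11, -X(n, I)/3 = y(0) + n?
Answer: -656025/11 ≈ -59639.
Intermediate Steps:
C = -119
X(n, I) = 3 - 3*n (X(n, I) = -3*(-1 + n) = 3 - 3*n)
D = 29/11 (D = 29*(1/11) = 29/11 ≈ 2.6364)
M(K) = 3 - (3 - 2*K)*(29/11 + K) (M(K) = 3 - (K + 29/11)*(K + (3 - 3*K)) = 3 - (29/11 + K)*(3 - 2*K) = 3 - (3 - 2*K)*(29/11 + K))
W - M(C) = -31592 - (-54/11 + 2*(-119)² + (25/11)*(-119)) = -31592 - (-54/11 + 2*14161 - 2975/11) = -31592 - (-54/11 + 28322 - 2975/11) = -31592 - 1*308513/11 = -31592 - 308513/11 = -656025/11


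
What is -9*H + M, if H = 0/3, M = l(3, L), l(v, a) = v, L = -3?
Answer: 3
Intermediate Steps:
M = 3
H = 0 (H = 0*(⅓) = 0)
-9*H + M = -9*0 + 3 = 0 + 3 = 3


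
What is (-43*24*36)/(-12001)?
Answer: 37152/12001 ≈ 3.0957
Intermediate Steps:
(-43*24*36)/(-12001) = -1032*36*(-1/12001) = -37152*(-1/12001) = 37152/12001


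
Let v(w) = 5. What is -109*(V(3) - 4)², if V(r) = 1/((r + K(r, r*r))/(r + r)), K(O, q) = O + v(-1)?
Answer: -157396/121 ≈ -1300.8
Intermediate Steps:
K(O, q) = 5 + O (K(O, q) = O + 5 = 5 + O)
V(r) = 2*r/(5 + 2*r) (V(r) = 1/((r + (5 + r))/(r + r)) = 1/((5 + 2*r)/((2*r))) = 1/((5 + 2*r)*(1/(2*r))) = 1/((5 + 2*r)/(2*r)) = 2*r/(5 + 2*r))
-109*(V(3) - 4)² = -109*(2*3/(5 + 2*3) - 4)² = -109*(2*3/(5 + 6) - 4)² = -109*(2*3/11 - 4)² = -109*(2*3*(1/11) - 4)² = -109*(6/11 - 4)² = -109*(-38/11)² = -109*1444/121 = -157396/121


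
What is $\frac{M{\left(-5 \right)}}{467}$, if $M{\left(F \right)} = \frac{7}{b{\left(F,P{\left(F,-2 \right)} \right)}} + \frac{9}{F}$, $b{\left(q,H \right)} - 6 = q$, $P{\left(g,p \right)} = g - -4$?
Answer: $\frac{26}{2335} \approx 0.011135$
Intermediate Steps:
$P{\left(g,p \right)} = 4 + g$ ($P{\left(g,p \right)} = g + 4 = 4 + g$)
$b{\left(q,H \right)} = 6 + q$
$M{\left(F \right)} = \frac{7}{6 + F} + \frac{9}{F}$
$\frac{M{\left(-5 \right)}}{467} = \frac{2 \frac{1}{-5} \frac{1}{6 - 5} \left(27 + 8 \left(-5\right)\right)}{467} = 2 \left(- \frac{1}{5}\right) 1^{-1} \left(27 - 40\right) \frac{1}{467} = 2 \left(- \frac{1}{5}\right) 1 \left(-13\right) \frac{1}{467} = \frac{26}{5} \cdot \frac{1}{467} = \frac{26}{2335}$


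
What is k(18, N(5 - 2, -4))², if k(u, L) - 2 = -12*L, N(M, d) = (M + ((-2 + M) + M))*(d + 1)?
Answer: 64516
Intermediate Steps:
N(M, d) = (1 + d)*(-2 + 3*M) (N(M, d) = (M + (-2 + 2*M))*(1 + d) = (-2 + 3*M)*(1 + d) = (1 + d)*(-2 + 3*M))
k(u, L) = 2 - 12*L
k(18, N(5 - 2, -4))² = (2 - 12*(-2 - 2*(-4) + 3*(5 - 2) + 3*(5 - 2)*(-4)))² = (2 - 12*(-2 + 8 + 3*3 + 3*3*(-4)))² = (2 - 12*(-2 + 8 + 9 - 36))² = (2 - 12*(-21))² = (2 + 252)² = 254² = 64516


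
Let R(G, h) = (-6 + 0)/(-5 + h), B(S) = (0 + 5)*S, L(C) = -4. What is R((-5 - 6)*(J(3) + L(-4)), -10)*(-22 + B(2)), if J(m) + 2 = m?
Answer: -24/5 ≈ -4.8000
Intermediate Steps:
J(m) = -2 + m
B(S) = 5*S
R(G, h) = -6/(-5 + h)
R((-5 - 6)*(J(3) + L(-4)), -10)*(-22 + B(2)) = (-6/(-5 - 10))*(-22 + 5*2) = (-6/(-15))*(-22 + 10) = -6*(-1/15)*(-12) = (⅖)*(-12) = -24/5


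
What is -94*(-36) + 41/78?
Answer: 263993/78 ≈ 3384.5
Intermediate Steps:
-94*(-36) + 41/78 = 3384 + 41*(1/78) = 3384 + 41/78 = 263993/78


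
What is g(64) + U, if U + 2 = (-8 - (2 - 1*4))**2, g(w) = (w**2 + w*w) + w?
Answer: 8290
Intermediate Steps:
g(w) = w + 2*w**2 (g(w) = (w**2 + w**2) + w = 2*w**2 + w = w + 2*w**2)
U = 34 (U = -2 + (-8 - (2 - 1*4))**2 = -2 + (-8 - (2 - 4))**2 = -2 + (-8 - 1*(-2))**2 = -2 + (-8 + 2)**2 = -2 + (-6)**2 = -2 + 36 = 34)
g(64) + U = 64*(1 + 2*64) + 34 = 64*(1 + 128) + 34 = 64*129 + 34 = 8256 + 34 = 8290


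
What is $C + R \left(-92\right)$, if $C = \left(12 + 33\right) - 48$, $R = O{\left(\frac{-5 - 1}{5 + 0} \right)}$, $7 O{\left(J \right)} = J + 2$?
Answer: $- \frac{473}{35} \approx -13.514$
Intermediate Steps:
$O{\left(J \right)} = \frac{2}{7} + \frac{J}{7}$ ($O{\left(J \right)} = \frac{J + 2}{7} = \frac{2 + J}{7} = \frac{2}{7} + \frac{J}{7}$)
$R = \frac{4}{35}$ ($R = \frac{2}{7} + \frac{\left(-5 - 1\right) \frac{1}{5 + 0}}{7} = \frac{2}{7} + \frac{\left(-6\right) \frac{1}{5}}{7} = \frac{2}{7} + \frac{1}{7} \left(- \frac{6}{5}\right) = \frac{2}{7} - \frac{6}{35} = \frac{4}{35} \approx 0.11429$)
$C = -3$ ($C = 45 - 48 = -3$)
$C + R \left(-92\right) = -3 + \frac{4}{35} \left(-92\right) = -3 - \frac{368}{35} = - \frac{473}{35}$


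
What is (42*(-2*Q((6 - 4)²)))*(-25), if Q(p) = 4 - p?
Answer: 0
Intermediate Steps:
(42*(-2*Q((6 - 4)²)))*(-25) = (42*(-2*(4 - (6 - 4)²)))*(-25) = (42*(-2*(4 - 1*2²)))*(-25) = (42*(-2*(4 - 1*4)))*(-25) = (42*(-2*(4 - 4)))*(-25) = (42*(-2*0))*(-25) = (42*0)*(-25) = 0*(-25) = 0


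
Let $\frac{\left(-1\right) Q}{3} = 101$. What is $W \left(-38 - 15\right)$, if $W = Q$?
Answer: $16059$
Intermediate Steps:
$Q = -303$ ($Q = \left(-3\right) 101 = -303$)
$W = -303$
$W \left(-38 - 15\right) = - 303 \left(-38 - 15\right) = \left(-303\right) \left(-53\right) = 16059$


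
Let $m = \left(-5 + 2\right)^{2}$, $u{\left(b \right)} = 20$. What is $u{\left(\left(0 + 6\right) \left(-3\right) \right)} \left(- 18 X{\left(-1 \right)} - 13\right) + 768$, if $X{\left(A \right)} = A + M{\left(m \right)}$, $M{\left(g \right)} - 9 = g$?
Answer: $-5612$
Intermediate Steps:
$m = 9$ ($m = \left(-3\right)^{2} = 9$)
$M{\left(g \right)} = 9 + g$
$X{\left(A \right)} = 18 + A$ ($X{\left(A \right)} = A + \left(9 + 9\right) = A + 18 = 18 + A$)
$u{\left(\left(0 + 6\right) \left(-3\right) \right)} \left(- 18 X{\left(-1 \right)} - 13\right) + 768 = 20 \left(- 18 \left(18 - 1\right) - 13\right) + 768 = 20 \left(\left(-18\right) 17 - 13\right) + 768 = 20 \left(-306 - 13\right) + 768 = 20 \left(-319\right) + 768 = -6380 + 768 = -5612$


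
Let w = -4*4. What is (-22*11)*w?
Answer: 3872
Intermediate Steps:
w = -16
(-22*11)*w = -22*11*(-16) = -242*(-16) = 3872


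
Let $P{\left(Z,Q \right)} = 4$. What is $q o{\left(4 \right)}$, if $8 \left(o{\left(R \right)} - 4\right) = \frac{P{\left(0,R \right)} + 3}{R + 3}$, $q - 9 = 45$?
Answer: $\frac{891}{4} \approx 222.75$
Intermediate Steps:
$q = 54$ ($q = 9 + 45 = 54$)
$o{\left(R \right)} = 4 + \frac{7}{8 \left(3 + R\right)}$ ($o{\left(R \right)} = 4 + \frac{\left(4 + 3\right) \frac{1}{R + 3}}{8} = 4 + \frac{7 \frac{1}{3 + R}}{8} = 4 + \frac{7}{8 \left(3 + R\right)}$)
$q o{\left(4 \right)} = 54 \frac{103 + 32 \cdot 4}{8 \left(3 + 4\right)} = 54 \frac{103 + 128}{8 \cdot 7} = 54 \cdot \frac{1}{8} \cdot \frac{1}{7} \cdot 231 = 54 \cdot \frac{33}{8} = \frac{891}{4}$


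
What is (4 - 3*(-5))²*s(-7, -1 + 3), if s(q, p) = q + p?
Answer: -1805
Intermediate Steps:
s(q, p) = p + q
(4 - 3*(-5))²*s(-7, -1 + 3) = (4 - 3*(-5))²*((-1 + 3) - 7) = (4 + 15)²*(2 - 7) = 19²*(-5) = 361*(-5) = -1805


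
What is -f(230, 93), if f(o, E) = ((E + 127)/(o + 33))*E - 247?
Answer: 44501/263 ≈ 169.21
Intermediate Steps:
f(o, E) = -247 + E*(127 + E)/(33 + o) (f(o, E) = ((127 + E)/(33 + o))*E - 247 = E*(127 + E)/(33 + o) - 247 = -247 + E*(127 + E)/(33 + o))
-f(230, 93) = -(-8151 + 93² - 247*230 + 127*93)/(33 + 230) = -(-8151 + 8649 - 56810 + 11811)/263 = -(-44501)/263 = -1*(-44501/263) = 44501/263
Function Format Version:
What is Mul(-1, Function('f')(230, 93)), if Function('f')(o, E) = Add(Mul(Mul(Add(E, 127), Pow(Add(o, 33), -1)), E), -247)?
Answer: Rational(44501, 263) ≈ 169.21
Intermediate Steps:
Function('f')(o, E) = Add(-247, Mul(E, Pow(Add(33, o), -1), Add(127, E))) (Function('f')(o, E) = Add(Mul(Mul(Add(127, E), Pow(Add(33, o), -1)), E), -247) = Add(Mul(Mul(Pow(Add(33, o), -1), Add(127, E)), E), -247) = Add(Mul(E, Pow(Add(33, o), -1), Add(127, E)), -247) = Add(-247, Mul(E, Pow(Add(33, o), -1), Add(127, E))))
Mul(-1, Function('f')(230, 93)) = Mul(-1, Mul(Pow(Add(33, 230), -1), Add(-8151, Pow(93, 2), Mul(-247, 230), Mul(127, 93)))) = Mul(-1, Mul(Pow(263, -1), Add(-8151, 8649, -56810, 11811))) = Mul(-1, Mul(Rational(1, 263), -44501)) = Mul(-1, Rational(-44501, 263)) = Rational(44501, 263)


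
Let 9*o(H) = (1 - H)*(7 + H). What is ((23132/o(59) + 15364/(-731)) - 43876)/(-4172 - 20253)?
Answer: 10248983799/5695641325 ≈ 1.7994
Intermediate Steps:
o(H) = (1 - H)*(7 + H)/9 (o(H) = ((1 - H)*(7 + H))/9 = (1 - H)*(7 + H)/9)
((23132/o(59) + 15364/(-731)) - 43876)/(-4172 - 20253) = ((23132/(7/9 - ⅔*59 - ⅑*59²) + 15364/(-731)) - 43876)/(-4172 - 20253) = ((23132/(7/9 - 118/3 - ⅑*3481) + 15364*(-1/731)) - 43876)/(-24425) = ((23132/(7/9 - 118/3 - 3481/9) - 15364/731) - 43876)*(-1/24425) = ((23132/(-1276/3) - 15364/731) - 43876)*(-1/24425) = ((23132*(-3/1276) - 15364/731) - 43876)*(-1/24425) = ((-17349/319 - 15364/731) - 43876)*(-1/24425) = (-17583235/233189 - 43876)*(-1/24425) = -10248983799/233189*(-1/24425) = 10248983799/5695641325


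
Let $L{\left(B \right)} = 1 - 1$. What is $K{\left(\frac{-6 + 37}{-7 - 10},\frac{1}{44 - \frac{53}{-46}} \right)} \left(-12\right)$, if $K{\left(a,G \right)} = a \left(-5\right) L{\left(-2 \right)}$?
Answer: $0$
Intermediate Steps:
$L{\left(B \right)} = 0$
$K{\left(a,G \right)} = 0$ ($K{\left(a,G \right)} = a \left(-5\right) 0 = - 5 a 0 = 0$)
$K{\left(\frac{-6 + 37}{-7 - 10},\frac{1}{44 - \frac{53}{-46}} \right)} \left(-12\right) = 0 \left(-12\right) = 0$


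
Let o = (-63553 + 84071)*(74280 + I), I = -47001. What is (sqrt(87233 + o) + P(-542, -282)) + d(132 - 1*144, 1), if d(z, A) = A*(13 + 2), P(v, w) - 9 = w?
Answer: -258 + sqrt(559797755) ≈ 23402.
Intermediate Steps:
P(v, w) = 9 + w
d(z, A) = 15*A (d(z, A) = A*15 = 15*A)
o = 559710522 (o = (-63553 + 84071)*(74280 - 47001) = 20518*27279 = 559710522)
(sqrt(87233 + o) + P(-542, -282)) + d(132 - 1*144, 1) = (sqrt(87233 + 559710522) + (9 - 282)) + 15*1 = (sqrt(559797755) - 273) + 15 = (-273 + sqrt(559797755)) + 15 = -258 + sqrt(559797755)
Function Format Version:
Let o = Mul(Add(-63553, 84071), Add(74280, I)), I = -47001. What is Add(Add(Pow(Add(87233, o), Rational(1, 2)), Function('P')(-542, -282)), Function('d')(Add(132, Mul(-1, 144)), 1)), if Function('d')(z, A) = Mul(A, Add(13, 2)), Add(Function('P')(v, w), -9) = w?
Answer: Add(-258, Pow(559797755, Rational(1, 2))) ≈ 23402.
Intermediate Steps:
Function('P')(v, w) = Add(9, w)
Function('d')(z, A) = Mul(15, A) (Function('d')(z, A) = Mul(A, 15) = Mul(15, A))
o = 559710522 (o = Mul(Add(-63553, 84071), Add(74280, -47001)) = Mul(20518, 27279) = 559710522)
Add(Add(Pow(Add(87233, o), Rational(1, 2)), Function('P')(-542, -282)), Function('d')(Add(132, Mul(-1, 144)), 1)) = Add(Add(Pow(Add(87233, 559710522), Rational(1, 2)), Add(9, -282)), Mul(15, 1)) = Add(Add(Pow(559797755, Rational(1, 2)), -273), 15) = Add(Add(-273, Pow(559797755, Rational(1, 2))), 15) = Add(-258, Pow(559797755, Rational(1, 2)))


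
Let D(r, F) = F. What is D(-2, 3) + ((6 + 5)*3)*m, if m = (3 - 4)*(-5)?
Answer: 168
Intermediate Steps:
m = 5 (m = -1*(-5) = 5)
D(-2, 3) + ((6 + 5)*3)*m = 3 + ((6 + 5)*3)*5 = 3 + (11*3)*5 = 3 + 33*5 = 3 + 165 = 168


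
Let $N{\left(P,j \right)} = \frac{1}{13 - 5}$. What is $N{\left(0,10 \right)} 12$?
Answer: $\frac{3}{2} \approx 1.5$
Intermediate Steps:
$N{\left(P,j \right)} = \frac{1}{8}$
$N{\left(0,10 \right)} 12 = \frac{1}{8} \cdot 12 = \frac{3}{2}$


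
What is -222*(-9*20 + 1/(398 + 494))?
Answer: 17822049/446 ≈ 39960.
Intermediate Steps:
-222*(-9*20 + 1/(398 + 494)) = -222*(-180 + 1/892) = -222*(-160559/892) = 17822049/446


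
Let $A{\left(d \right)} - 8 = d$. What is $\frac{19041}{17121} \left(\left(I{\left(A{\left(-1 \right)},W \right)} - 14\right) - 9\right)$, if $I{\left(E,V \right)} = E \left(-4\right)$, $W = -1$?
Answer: $- \frac{323697}{5707} \approx -56.719$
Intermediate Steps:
$A{\left(d \right)} = 8 + d$
$I{\left(E,V \right)} = - 4 E$
$\frac{19041}{17121} \left(\left(I{\left(A{\left(-1 \right)},W \right)} - 14\right) - 9\right) = \frac{19041}{17121} \left(\left(- 4 \left(8 - 1\right) - 14\right) - 9\right) = 19041 \cdot \frac{1}{17121} \left(\left(\left(-4\right) 7 - 14\right) - 9\right) = \frac{6347 \left(\left(-28 - 14\right) - 9\right)}{5707} = \frac{6347 \left(-42 - 9\right)}{5707} = \frac{6347}{5707} \left(-51\right) = - \frac{323697}{5707}$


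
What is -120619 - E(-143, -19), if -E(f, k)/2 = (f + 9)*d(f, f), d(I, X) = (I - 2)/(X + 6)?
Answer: -16563663/137 ≈ -1.2090e+5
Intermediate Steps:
d(I, X) = (-2 + I)/(6 + X)
E(f, k) = -2*(-2 + f)*(9 + f)/(6 + f) (E(f, k) = -2*(f + 9)*(-2 + f)/(6 + f) = -2*(9 + f)*(-2 + f)/(6 + f) = -2*(-2 + f)*(9 + f)/(6 + f))
-120619 - E(-143, -19) = -120619 - (-2)*(-2 - 143)*(9 - 143)/(6 - 143) = -120619 - (-2)*(-145)*(-134)/(-137) = -120619 - (-2)*(-1)*(-145)*(-134)/137 = -120619 - 1*38860/137 = -120619 - 38860/137 = -16563663/137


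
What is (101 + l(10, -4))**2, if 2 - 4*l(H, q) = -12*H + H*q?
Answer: 80089/4 ≈ 20022.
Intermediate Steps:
l(H, q) = 1/2 + 3*H - H*q/4 (l(H, q) = 1/2 - (-12*H + H*q)/4 = 1/2 + (3*H - H*q/4) = 1/2 + 3*H - H*q/4)
(101 + l(10, -4))**2 = (101 + (1/2 + 3*10 - 1/4*10*(-4)))**2 = (101 + (1/2 + 30 + 10))**2 = (101 + 81/2)**2 = (283/2)**2 = 80089/4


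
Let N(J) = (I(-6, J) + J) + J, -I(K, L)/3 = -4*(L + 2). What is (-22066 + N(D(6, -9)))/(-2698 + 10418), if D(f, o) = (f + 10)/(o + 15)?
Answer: -33007/11580 ≈ -2.8503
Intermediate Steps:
I(K, L) = 24 + 12*L (I(K, L) = -(-12)*(L + 2) = -(-12)*(2 + L) = -3*(-8 - 4*L) = 24 + 12*L)
D(f, o) = (10 + f)/(15 + o)
N(J) = 24 + 14*J (N(J) = ((24 + 12*J) + J) + J = (24 + 13*J) + J = 24 + 14*J)
(-22066 + N(D(6, -9)))/(-2698 + 10418) = (-22066 + (24 + 14*((10 + 6)/(15 - 9))))/(-2698 + 10418) = (-22066 + (24 + 14*(16/6)))/7720 = (-22066 + (24 + 14*((1/6)*16)))*(1/7720) = (-22066 + (24 + 14*(8/3)))*(1/7720) = (-22066 + (24 + 112/3))*(1/7720) = (-22066 + 184/3)*(1/7720) = -66014/3*1/7720 = -33007/11580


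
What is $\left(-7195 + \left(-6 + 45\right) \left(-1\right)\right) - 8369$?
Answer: $-15603$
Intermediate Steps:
$\left(-7195 + \left(-6 + 45\right) \left(-1\right)\right) - 8369 = \left(-7195 + 39 \left(-1\right)\right) - 8369 = \left(-7195 - 39\right) - 8369 = -7234 - 8369 = -15603$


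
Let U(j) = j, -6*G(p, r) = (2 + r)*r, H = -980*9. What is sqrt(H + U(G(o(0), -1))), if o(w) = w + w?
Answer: I*sqrt(317514)/6 ≈ 93.914*I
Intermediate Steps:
H = -8820
o(w) = 2*w
G(p, r) = -r*(2 + r)/6 (G(p, r) = -(2 + r)*r/6 = -r*(2 + r)/6)
sqrt(H + U(G(o(0), -1))) = sqrt(-8820 - 1/6*(-1)*(2 - 1)) = sqrt(-8820 - 1/6*(-1)*1) = sqrt(-8820 + 1/6) = sqrt(-52919/6) = I*sqrt(317514)/6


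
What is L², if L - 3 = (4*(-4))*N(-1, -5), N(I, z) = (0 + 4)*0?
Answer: 9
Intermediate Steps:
N(I, z) = 0 (N(I, z) = 4*0 = 0)
L = 3 (L = 3 + (4*(-4))*0 = 3 - 16*0 = 3 + 0 = 3)
L² = 3² = 9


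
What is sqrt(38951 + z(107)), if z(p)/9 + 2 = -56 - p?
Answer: sqrt(37466) ≈ 193.56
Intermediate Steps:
z(p) = -522 - 9*p (z(p) = -18 + 9*(-56 - p) = -18 + (-504 - 9*p) = -522 - 9*p)
sqrt(38951 + z(107)) = sqrt(38951 + (-522 - 9*107)) = sqrt(38951 + (-522 - 963)) = sqrt(38951 - 1485) = sqrt(37466)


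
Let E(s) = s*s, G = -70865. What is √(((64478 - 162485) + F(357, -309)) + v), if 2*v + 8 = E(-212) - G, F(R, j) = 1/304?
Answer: 5*I*√9266205/76 ≈ 200.27*I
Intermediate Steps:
E(s) = s²
F(R, j) = 1/304
v = 115801/2 (v = -4 + ((-212)² - 1*(-70865))/2 = -4 + (44944 + 70865)/2 = -4 + (½)*115809 = -4 + 115809/2 = 115801/2 ≈ 57901.)
√(((64478 - 162485) + F(357, -309)) + v) = √(((64478 - 162485) + 1/304) + 115801/2) = √((-98007 + 1/304) + 115801/2) = √(-29794127/304 + 115801/2) = √(-12192375/304) = 5*I*√9266205/76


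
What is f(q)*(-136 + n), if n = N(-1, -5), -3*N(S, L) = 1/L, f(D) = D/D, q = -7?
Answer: -2039/15 ≈ -135.93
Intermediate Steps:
f(D) = 1
N(S, L) = -1/(3*L)
n = 1/15 (n = -⅓/(-5) = -⅓*(-⅕) = 1/15 ≈ 0.066667)
f(q)*(-136 + n) = 1*(-136 + 1/15) = 1*(-2039/15) = -2039/15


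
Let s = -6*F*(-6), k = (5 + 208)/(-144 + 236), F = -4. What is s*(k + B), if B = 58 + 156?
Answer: -716436/23 ≈ -31149.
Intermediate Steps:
k = 213/92 ≈ 2.3152
s = -144 (s = -6*(-4)*(-6) = 24*(-6) = -144)
B = 214
s*(k + B) = -144*(213/92 + 214) = -144*19901/92 = -716436/23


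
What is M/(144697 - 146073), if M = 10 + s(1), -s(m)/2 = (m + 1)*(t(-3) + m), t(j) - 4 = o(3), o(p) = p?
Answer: 11/688 ≈ 0.015988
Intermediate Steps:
t(j) = 7 (t(j) = 4 + 3 = 7)
s(m) = -2*(1 + m)*(7 + m) (s(m) = -2*(m + 1)*(7 + m) = -2*(1 + m)*(7 + m))
M = -22 (M = 10 + (-14 - 16*1 - 2*1²) = 10 + (-14 - 16 - 2*1) = 10 + (-14 - 16 - 2) = 10 - 32 = -22)
M/(144697 - 146073) = -22/(144697 - 146073) = -22/(-1376) = -1/1376*(-22) = 11/688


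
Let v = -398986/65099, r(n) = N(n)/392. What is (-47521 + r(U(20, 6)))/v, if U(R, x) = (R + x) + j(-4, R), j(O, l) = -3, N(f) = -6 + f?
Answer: 1212678168285/156402512 ≈ 7753.6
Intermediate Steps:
U(R, x) = -3 + R + x (U(R, x) = (R + x) - 3 = -3 + R + x)
r(n) = -3/196 + n/392 (r(n) = (-6 + n)/392 = (-6 + n)*(1/392) = -3/196 + n/392)
v = -398986/65099 (v = -398986*1/65099 = -398986/65099 ≈ -6.1289)
(-47521 + r(U(20, 6)))/v = (-47521 + (-3/196 + (-3 + 20 + 6)/392))/(-398986/65099) = (-47521 + (-3/196 + (1/392)*23))*(-65099/398986) = (-47521 + (-3/196 + 23/392))*(-65099/398986) = (-47521 + 17/392)*(-65099/398986) = -18628215/392*(-65099/398986) = 1212678168285/156402512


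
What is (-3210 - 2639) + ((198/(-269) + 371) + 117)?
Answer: -1442307/269 ≈ -5361.7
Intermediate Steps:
(-3210 - 2639) + ((198/(-269) + 371) + 117) = -5849 + ((198*(-1/269) + 371) + 117) = -5849 + ((-198/269 + 371) + 117) = -5849 + (99601/269 + 117) = -5849 + 131074/269 = -1442307/269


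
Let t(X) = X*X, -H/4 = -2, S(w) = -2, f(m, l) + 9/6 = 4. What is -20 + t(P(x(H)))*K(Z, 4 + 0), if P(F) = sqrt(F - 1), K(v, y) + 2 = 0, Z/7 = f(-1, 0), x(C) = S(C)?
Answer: -14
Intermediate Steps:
f(m, l) = 5/2 (f(m, l) = -3/2 + 4 = 5/2)
H = 8 (H = -4*(-2) = 8)
x(C) = -2
Z = 35/2 (Z = 7*(5/2) = 35/2 ≈ 17.500)
K(v, y) = -2 (K(v, y) = -2 + 0 = -2)
P(F) = sqrt(-1 + F)
t(X) = X**2
-20 + t(P(x(H)))*K(Z, 4 + 0) = -20 + (sqrt(-1 - 2))**2*(-2) = -20 + (sqrt(-3))**2*(-2) = -20 + (I*sqrt(3))**2*(-2) = -20 - 3*(-2) = -20 + 6 = -14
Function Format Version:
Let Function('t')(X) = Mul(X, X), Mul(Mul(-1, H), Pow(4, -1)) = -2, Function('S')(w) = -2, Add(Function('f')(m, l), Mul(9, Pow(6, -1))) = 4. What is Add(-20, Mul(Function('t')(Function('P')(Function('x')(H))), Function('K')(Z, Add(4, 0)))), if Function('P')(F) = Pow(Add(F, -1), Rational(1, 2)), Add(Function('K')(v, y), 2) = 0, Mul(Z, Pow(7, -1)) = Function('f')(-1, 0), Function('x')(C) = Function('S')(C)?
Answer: -14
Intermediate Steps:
Function('f')(m, l) = Rational(5, 2) (Function('f')(m, l) = Add(Rational(-3, 2), 4) = Rational(5, 2))
H = 8 (H = Mul(-4, -2) = 8)
Function('x')(C) = -2
Z = Rational(35, 2) (Z = Mul(7, Rational(5, 2)) = Rational(35, 2) ≈ 17.500)
Function('K')(v, y) = -2 (Function('K')(v, y) = Add(-2, 0) = -2)
Function('P')(F) = Pow(Add(-1, F), Rational(1, 2))
Function('t')(X) = Pow(X, 2)
Add(-20, Mul(Function('t')(Function('P')(Function('x')(H))), Function('K')(Z, Add(4, 0)))) = Add(-20, Mul(Pow(Pow(Add(-1, -2), Rational(1, 2)), 2), -2)) = Add(-20, Mul(Pow(Pow(-3, Rational(1, 2)), 2), -2)) = Add(-20, Mul(Pow(Mul(I, Pow(3, Rational(1, 2))), 2), -2)) = Add(-20, Mul(-3, -2)) = Add(-20, 6) = -14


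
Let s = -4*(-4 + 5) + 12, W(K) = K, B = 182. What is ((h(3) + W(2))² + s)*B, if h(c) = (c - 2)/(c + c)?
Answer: 41587/18 ≈ 2310.4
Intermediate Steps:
h(c) = (-2 + c)/(2*c) (h(c) = (-2 + c)/((2*c)) = (-2 + c)*(1/(2*c)) = (-2 + c)/(2*c))
s = 8 (s = -4*1 + 12 = -4 + 12 = 8)
((h(3) + W(2))² + s)*B = (((½)*(-2 + 3)/3 + 2)² + 8)*182 = (((½)*(⅓)*1 + 2)² + 8)*182 = ((⅙ + 2)² + 8)*182 = ((13/6)² + 8)*182 = (169/36 + 8)*182 = (457/36)*182 = 41587/18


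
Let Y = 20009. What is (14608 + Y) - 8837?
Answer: 25780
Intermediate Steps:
(14608 + Y) - 8837 = (14608 + 20009) - 8837 = 34617 - 8837 = 25780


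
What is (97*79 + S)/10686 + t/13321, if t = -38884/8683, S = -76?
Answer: 292381423739/412003157566 ≈ 0.70966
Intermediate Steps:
t = -38884/8683 (t = -38884*1/8683 = -38884/8683 ≈ -4.4782)
(97*79 + S)/10686 + t/13321 = (97*79 - 76)/10686 - 38884/8683/13321 = (7663 - 76)*(1/10686) - 38884/8683*1/13321 = 7587*(1/10686) - 38884/115666243 = 2529/3562 - 38884/115666243 = 292381423739/412003157566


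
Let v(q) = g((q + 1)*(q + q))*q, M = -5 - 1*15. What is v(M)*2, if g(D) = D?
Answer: -30400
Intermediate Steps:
M = -20 (M = -5 - 15 = -20)
v(q) = 2*q**2*(1 + q) (v(q) = ((q + 1)*(q + q))*q = ((1 + q)*(2*q))*q = (2*q*(1 + q))*q = 2*q**2*(1 + q))
v(M)*2 = (2*(-20)**2*(1 - 20))*2 = (2*400*(-19))*2 = -15200*2 = -30400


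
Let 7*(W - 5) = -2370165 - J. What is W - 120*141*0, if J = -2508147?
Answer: 138017/7 ≈ 19717.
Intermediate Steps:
W = 138017/7 (W = 5 + (-2370165 - 1*(-2508147))/7 = 5 + (-2370165 + 2508147)/7 = 5 + (1/7)*137982 = 5 + 137982/7 = 138017/7 ≈ 19717.)
W - 120*141*0 = 138017/7 - 120*141*0 = 138017/7 - 16920*0 = 138017/7 + 0 = 138017/7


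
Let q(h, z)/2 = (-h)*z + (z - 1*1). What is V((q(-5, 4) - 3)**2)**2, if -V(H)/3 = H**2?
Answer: 105193802498409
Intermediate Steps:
q(h, z) = -2 + 2*z - 2*h*z (q(h, z) = 2*((-h)*z + (z - 1*1)) = 2*(-h*z + (z - 1)) = 2*(-h*z + (-1 + z)) = 2*(-1 + z - h*z) = -2 + 2*z - 2*h*z)
V(H) = -3*H**2
V((q(-5, 4) - 3)**2)**2 = (-3*((-2 + 2*4 - 2*(-5)*4) - 3)**4)**2 = (-3*((-2 + 8 + 40) - 3)**4)**2 = (-3*(46 - 3)**4)**2 = (-3*(43**2)**2)**2 = (-3*1849**2)**2 = (-3*3418801)**2 = (-10256403)**2 = 105193802498409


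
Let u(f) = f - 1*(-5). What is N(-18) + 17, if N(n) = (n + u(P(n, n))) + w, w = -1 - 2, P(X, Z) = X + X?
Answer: -35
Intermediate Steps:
P(X, Z) = 2*X
u(f) = 5 + f (u(f) = f + 5 = 5 + f)
w = -3
N(n) = 2 + 3*n (N(n) = (n + (5 + 2*n)) - 3 = (5 + 3*n) - 3 = 2 + 3*n)
N(-18) + 17 = (2 + 3*(-18)) + 17 = (2 - 54) + 17 = -52 + 17 = -35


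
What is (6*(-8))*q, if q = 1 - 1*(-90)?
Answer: -4368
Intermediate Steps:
q = 91 (q = 1 + 90 = 91)
(6*(-8))*q = (6*(-8))*91 = -48*91 = -4368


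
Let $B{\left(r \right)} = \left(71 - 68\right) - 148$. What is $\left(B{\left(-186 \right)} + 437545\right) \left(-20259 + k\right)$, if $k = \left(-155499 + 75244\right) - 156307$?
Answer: $-112333505400$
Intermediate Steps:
$k = -236562$ ($k = -80255 - 156307 = -236562$)
$B{\left(r \right)} = -145$ ($B{\left(r \right)} = 3 - 148 = -145$)
$\left(B{\left(-186 \right)} + 437545\right) \left(-20259 + k\right) = \left(-145 + 437545\right) \left(-20259 - 236562\right) = 437400 \left(-256821\right) = -112333505400$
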